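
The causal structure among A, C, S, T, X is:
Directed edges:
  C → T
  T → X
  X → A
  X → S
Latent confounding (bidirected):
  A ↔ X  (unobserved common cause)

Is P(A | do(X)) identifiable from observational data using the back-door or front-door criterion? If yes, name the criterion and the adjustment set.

desc(X)\{X}={A,S}; candidates ⊆ {C,T}.
X↔A: latent back-door arc(s) into X.
size 0: {}; under {} X still reaches {A,C,T} ∋ A.
size 1: {C}, {T}; under {C} X still reaches {A,T} ∋ A.
size 2: {C,T}; under {C,T} X still reaches {A} ∋ A.
X↔A cannot be blocked by any observed set — no back-door set.
No mediator lies on a directed X→…→A path.
Neither criterion identifies P(A|do(X)) in this graph.

P(A|do(X)): not identifiable (no BD/FD set).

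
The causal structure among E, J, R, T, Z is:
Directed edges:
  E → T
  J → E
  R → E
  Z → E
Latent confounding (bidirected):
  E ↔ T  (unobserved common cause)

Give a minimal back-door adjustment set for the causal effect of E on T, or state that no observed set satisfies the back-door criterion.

E→T: no observed back-door set.

desc(E)\{E}={T}; candidates ⊆ {J,R,Z}.
E↔T: latent back-door arc(s) into E.
size 0: {}; under {} E still reaches {J,R,T,Z} ∋ T.
size 1: {J}, {R}, {Z}; under {J} E still reaches {R,T,Z} ∋ T.
size 2: {J,R}, {J,Z}, {R,Z}; under {J,R} E still reaches {T,Z} ∋ T.
E↔T cannot be blocked by any observed set — no back-door set.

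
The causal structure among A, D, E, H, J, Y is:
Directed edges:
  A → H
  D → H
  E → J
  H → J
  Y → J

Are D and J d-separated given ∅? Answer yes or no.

No — D and J are d-connected given ∅.

Bayes-Ball from D | ∅ reaches {H,J}.
J ∈ reach(D|∅) ⇒ D ⊥̸ J | ∅.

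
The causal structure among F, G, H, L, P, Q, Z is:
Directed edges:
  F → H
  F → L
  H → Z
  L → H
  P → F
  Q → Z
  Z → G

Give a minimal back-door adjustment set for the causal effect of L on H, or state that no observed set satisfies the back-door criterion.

desc(L)\{L}={G,H,Z}; candidates ⊆ {F,P,Q}.
size 0: {}; under {} L still reaches {F,G,H,P,Z} ∋ H.
{F}: L⊥H given {F} in G with L→· removed — back-door holds.

L→H: minimal back-door set {F}.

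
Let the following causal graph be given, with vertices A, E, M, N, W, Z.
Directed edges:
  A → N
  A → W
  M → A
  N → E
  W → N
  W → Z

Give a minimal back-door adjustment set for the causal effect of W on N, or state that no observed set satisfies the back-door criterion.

desc(W)\{W}={E,N,Z}; candidates ⊆ {A,M}.
size 0: {}; under {} W still reaches {A,E,M,N} ∋ N.
{A}: W⊥N given {A} in G with W→· removed — back-door holds.

W→N: minimal back-door set {A}.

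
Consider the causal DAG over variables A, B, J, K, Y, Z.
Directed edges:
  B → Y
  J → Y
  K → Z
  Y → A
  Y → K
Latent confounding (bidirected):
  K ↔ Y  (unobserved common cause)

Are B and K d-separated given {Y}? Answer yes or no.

Bayes-Ball from B | {Y} reaches {J,K,Z}.
K ∈ reach(B|{Y}) ⇒ B ⊥̸ K | {Y}.

No — B and K are d-connected given {Y}.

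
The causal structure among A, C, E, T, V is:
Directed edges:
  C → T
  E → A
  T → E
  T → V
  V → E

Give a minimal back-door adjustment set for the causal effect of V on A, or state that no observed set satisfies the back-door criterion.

desc(V)\{V}={A,E}; candidates ⊆ {C,T}.
size 0: {}; under {} V still reaches {A,C,E,T} ∋ A.
{T}: V⊥A given {T} in G with V→· removed — back-door holds.

V→A: minimal back-door set {T}.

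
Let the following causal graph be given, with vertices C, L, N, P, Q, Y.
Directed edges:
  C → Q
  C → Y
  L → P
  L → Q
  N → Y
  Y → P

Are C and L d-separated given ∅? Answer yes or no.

Yes — C ⊥ L | ∅.

Bayes-Ball from C | ∅ reaches {P,Q,Y}.
L ∉ reach(C|∅) ⇒ C ⊥ L | ∅.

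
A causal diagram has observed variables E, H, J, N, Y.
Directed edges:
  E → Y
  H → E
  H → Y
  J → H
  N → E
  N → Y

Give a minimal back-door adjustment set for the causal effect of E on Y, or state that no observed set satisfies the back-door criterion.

desc(E)\{E}={Y}; candidates ⊆ {H,J,N}.
size 0: {}; under {} E still reaches {H,J,N,Y} ∋ Y.
size 1: {H}, {J}, {N}; under {H} E still reaches {N,Y} ∋ Y.
{H,N}: E⊥Y given {H,N} in G with E→· removed — back-door holds.

E→Y: minimal back-door set {H, N}.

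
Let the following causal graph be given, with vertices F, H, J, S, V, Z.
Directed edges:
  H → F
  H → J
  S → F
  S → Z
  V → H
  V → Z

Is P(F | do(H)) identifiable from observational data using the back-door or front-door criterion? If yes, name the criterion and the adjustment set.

desc(H)\{H}={F,J}; candidates ⊆ {S,V,Z}.
∅: H⊥F given ∅ in G with H→· removed — back-door holds.
P(F|do(H)) = P(F|H) — no adjustment needed.

P(F|do(H)): backdoor, adjust for ∅.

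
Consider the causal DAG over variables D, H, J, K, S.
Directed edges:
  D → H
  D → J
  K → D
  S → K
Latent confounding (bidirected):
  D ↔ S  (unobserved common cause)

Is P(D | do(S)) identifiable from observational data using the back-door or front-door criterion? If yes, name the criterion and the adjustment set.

P(D|do(S)): frontdoor, adjust for {K}.

desc(S)\{S}={D,H,J,K}; candidates ⊆ {—}.
S↔D: latent back-door arc(s) into S.
size 0: {}; under {} S still reaches {D,H,J} ∋ D.
S↔D cannot be blocked by any observed set — no back-door set.
{K}: (i) intercepts every directed S→D path; (ii) no back-door S→{K}; (iii) {S} blocks every back-door {K}→D. Front-door holds.
P(D|do(S)) = Σ_{K} P(K|S) Σ_{S'} P(D|K,S')P(S').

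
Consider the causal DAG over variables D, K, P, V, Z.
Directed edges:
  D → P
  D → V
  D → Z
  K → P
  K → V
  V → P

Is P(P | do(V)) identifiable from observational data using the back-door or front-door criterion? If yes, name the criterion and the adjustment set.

P(P|do(V)): backdoor, adjust for {D, K}.

desc(V)\{V}={P}; candidates ⊆ {D,K,Z}.
size 0: {}; under {} V still reaches {D,K,P,Z} ∋ P.
size 1: {D}, {K}, {Z}; under {D} V still reaches {K,P} ∋ P.
{D,K}: V⊥P given {D,K} in G with V→· removed — back-door holds.
P(P|do(V)) = Σ_{D,K} P(P|V,D,K)·P(D,K).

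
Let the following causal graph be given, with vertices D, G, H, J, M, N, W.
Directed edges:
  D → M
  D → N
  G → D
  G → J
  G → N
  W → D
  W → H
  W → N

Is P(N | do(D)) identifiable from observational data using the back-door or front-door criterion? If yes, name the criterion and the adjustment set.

desc(D)\{D}={M,N}; candidates ⊆ {G,H,J,W}.
size 0: {}; under {} D still reaches {G,H,J,N,W} ∋ N.
size 1: {G}, {H}, {J} …(+1); under {G} D still reaches {H,N,W} ∋ N.
{G,W}: D⊥N given {G,W} in G with D→· removed — back-door holds.
P(N|do(D)) = Σ_{G,W} P(N|D,G,W)·P(G,W).

P(N|do(D)): backdoor, adjust for {G, W}.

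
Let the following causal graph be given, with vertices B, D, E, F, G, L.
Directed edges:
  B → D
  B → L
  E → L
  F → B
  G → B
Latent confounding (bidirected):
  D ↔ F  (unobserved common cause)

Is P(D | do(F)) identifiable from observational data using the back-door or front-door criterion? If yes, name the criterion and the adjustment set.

desc(F)\{F}={B,D,L}; candidates ⊆ {E,G}.
F↔D: latent back-door arc(s) into F.
size 0: {}; under {} F still reaches {D} ∋ D.
size 1: {E}, {G}; under {E} F still reaches {D} ∋ D.
size 2: {E,G}; under {E,G} F still reaches {D} ∋ D.
F↔D cannot be blocked by any observed set — no back-door set.
{B}: (i) intercepts every directed F→D path; (ii) no back-door F→{B}; (iii) {F} blocks every back-door {B}→D. Front-door holds.
P(D|do(F)) = Σ_{B} P(B|F) Σ_{F'} P(D|B,F')P(F').

P(D|do(F)): frontdoor, adjust for {B}.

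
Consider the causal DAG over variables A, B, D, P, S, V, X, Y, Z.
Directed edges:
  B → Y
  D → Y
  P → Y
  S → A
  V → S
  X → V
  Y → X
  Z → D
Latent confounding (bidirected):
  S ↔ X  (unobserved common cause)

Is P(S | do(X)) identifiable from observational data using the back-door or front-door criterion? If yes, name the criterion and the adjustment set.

P(S|do(X)): frontdoor, adjust for {V}.

desc(X)\{X}={A,S,V}; candidates ⊆ {B,D,P,Y,Z}.
X↔S: latent back-door arc(s) into X.
size 0: {}; under {} X still reaches {A,B,D,P,S,Y,Z} ∋ S.
size 1: {B}, {D}, {P} …(+2); under {B} X still reaches {A,D,P,S,Y,Z} ∋ S.
size 2: {B,D}, {B,P}, {B,Y} …(+7); under {B,D} X still reaches {A,P,S,Y} ∋ S.
X↔S cannot be blocked by any observed set — no back-door set.
{V}: (i) intercepts every directed X→S path; (ii) no back-door X→{V}; (iii) {X} blocks every back-door {V}→S. Front-door holds.
P(S|do(X)) = Σ_{V} P(V|X) Σ_{X'} P(S|V,X')P(X').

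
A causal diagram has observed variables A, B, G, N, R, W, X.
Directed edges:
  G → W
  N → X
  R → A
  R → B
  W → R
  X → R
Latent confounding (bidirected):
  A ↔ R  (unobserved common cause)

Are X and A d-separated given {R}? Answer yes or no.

No — X and A are d-connected given {R}.

Bayes-Ball from X | {R} reaches {A,G,N,W}.
A ∈ reach(X|{R}) ⇒ X ⊥̸ A | {R}.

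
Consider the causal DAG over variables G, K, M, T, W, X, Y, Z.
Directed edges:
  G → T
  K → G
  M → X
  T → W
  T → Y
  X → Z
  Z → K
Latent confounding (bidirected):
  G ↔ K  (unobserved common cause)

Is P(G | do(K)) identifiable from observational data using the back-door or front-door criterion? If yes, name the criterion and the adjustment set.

desc(K)\{K}={G,T,W,Y}; candidates ⊆ {M,X,Z}.
K↔G: latent back-door arc(s) into K.
size 0: {}; under {} K still reaches {G,M,T,W,X,Y,Z} ∋ G.
size 1: {M}, {X}, {Z}; under {M} K still reaches {G,T,W,X,Y,Z} ∋ G.
size 2: {M,X}, {M,Z}, {X,Z}; under {M,X} K still reaches {G,T,W,Y,Z} ∋ G.
K↔G cannot be blocked by any observed set — no back-door set.
No mediator lies on a directed K→…→G path.
Neither criterion identifies P(G|do(K)) in this graph.

P(G|do(K)): not identifiable (no BD/FD set).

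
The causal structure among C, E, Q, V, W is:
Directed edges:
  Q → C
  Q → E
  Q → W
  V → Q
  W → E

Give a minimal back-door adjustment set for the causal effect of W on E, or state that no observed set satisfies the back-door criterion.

W→E: minimal back-door set {Q}.

desc(W)\{W}={E}; candidates ⊆ {C,Q,V}.
size 0: {}; under {} W still reaches {C,E,Q,V} ∋ E.
{Q}: W⊥E given {Q} in G with W→· removed — back-door holds.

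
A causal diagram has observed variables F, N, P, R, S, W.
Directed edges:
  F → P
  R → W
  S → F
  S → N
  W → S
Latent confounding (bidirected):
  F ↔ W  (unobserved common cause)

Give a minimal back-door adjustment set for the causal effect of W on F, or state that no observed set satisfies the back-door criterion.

desc(W)\{W}={F,N,P,S}; candidates ⊆ {R}.
W↔F: latent back-door arc(s) into W.
size 0: {}; under {} W still reaches {F,P,R} ∋ F.
size 1: {R}; under {R} W still reaches {F,P} ∋ F.
W↔F cannot be blocked by any observed set — no back-door set.

W→F: no observed back-door set.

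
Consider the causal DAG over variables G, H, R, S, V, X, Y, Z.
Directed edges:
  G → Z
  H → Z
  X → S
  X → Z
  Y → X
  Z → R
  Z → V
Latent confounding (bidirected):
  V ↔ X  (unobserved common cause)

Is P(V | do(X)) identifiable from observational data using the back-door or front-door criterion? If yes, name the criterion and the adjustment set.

P(V|do(X)): frontdoor, adjust for {Z}.

desc(X)\{X}={R,S,V,Z}; candidates ⊆ {G,H,Y}.
X↔V: latent back-door arc(s) into X.
size 0: {}; under {} X still reaches {V,Y} ∋ V.
size 1: {G}, {H}, {Y}; under {G} X still reaches {V,Y} ∋ V.
size 2: {G,H}, {G,Y}, {H,Y}; under {G,H} X still reaches {V,Y} ∋ V.
X↔V cannot be blocked by any observed set — no back-door set.
{Z}: (i) intercepts every directed X→V path; (ii) no back-door X→{Z}; (iii) {X} blocks every back-door {Z}→V. Front-door holds.
P(V|do(X)) = Σ_{Z} P(Z|X) Σ_{X'} P(V|Z,X')P(X').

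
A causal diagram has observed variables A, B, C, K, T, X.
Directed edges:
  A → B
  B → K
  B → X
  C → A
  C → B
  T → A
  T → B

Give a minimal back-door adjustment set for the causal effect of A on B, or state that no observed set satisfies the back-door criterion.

desc(A)\{A}={B,K,X}; candidates ⊆ {C,T}.
size 0: {}; under {} A still reaches {B,C,K,T,X} ∋ B.
size 1: {C}, {T}; under {C} A still reaches {B,K,T,X} ∋ B.
{C,T}: A⊥B given {C,T} in G with A→· removed — back-door holds.

A→B: minimal back-door set {C, T}.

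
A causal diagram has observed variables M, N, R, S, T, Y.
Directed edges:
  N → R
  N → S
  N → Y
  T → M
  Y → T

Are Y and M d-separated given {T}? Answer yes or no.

Yes — Y ⊥ M | {T}.

Bayes-Ball from Y | {T} reaches {N,R,S}.
M ∉ reach(Y|{T}) ⇒ Y ⊥ M | {T}.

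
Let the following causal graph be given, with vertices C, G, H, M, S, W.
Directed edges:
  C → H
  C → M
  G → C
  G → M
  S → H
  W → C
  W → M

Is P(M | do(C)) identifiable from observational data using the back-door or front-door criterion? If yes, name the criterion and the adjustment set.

desc(C)\{C}={H,M}; candidates ⊆ {G,S,W}.
size 0: {}; under {} C still reaches {G,M,W} ∋ M.
size 1: {G}, {S}, {W}; under {G} C still reaches {M,W} ∋ M.
{G,W}: C⊥M given {G,W} in G with C→· removed — back-door holds.
P(M|do(C)) = Σ_{G,W} P(M|C,G,W)·P(G,W).

P(M|do(C)): backdoor, adjust for {G, W}.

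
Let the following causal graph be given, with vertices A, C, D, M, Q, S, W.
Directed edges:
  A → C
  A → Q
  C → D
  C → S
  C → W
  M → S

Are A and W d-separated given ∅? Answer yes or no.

Bayes-Ball from A | ∅ reaches {C,D,Q,S,W}.
W ∈ reach(A|∅) ⇒ A ⊥̸ W | ∅.

No — A and W are d-connected given ∅.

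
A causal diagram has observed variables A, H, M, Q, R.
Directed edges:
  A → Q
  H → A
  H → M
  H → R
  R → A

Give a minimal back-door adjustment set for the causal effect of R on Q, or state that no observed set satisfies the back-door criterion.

desc(R)\{R}={A,Q}; candidates ⊆ {H,M}.
size 0: {}; under {} R still reaches {A,H,M,Q} ∋ Q.
{H}: R⊥Q given {H} in G with R→· removed — back-door holds.

R→Q: minimal back-door set {H}.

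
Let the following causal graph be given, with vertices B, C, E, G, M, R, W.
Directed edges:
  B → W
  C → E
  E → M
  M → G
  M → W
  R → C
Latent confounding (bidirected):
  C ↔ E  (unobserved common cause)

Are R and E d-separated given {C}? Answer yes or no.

Bayes-Ball from R | {C} reaches {E,G,M,W}.
E ∈ reach(R|{C}) ⇒ R ⊥̸ E | {C}.

No — R and E are d-connected given {C}.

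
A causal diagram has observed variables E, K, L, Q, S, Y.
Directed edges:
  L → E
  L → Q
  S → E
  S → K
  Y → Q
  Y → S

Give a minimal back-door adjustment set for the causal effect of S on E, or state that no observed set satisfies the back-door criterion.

S→E: minimal back-door set ∅.

desc(S)\{S}={E,K}; candidates ⊆ {L,Q,Y}.
∅: S⊥E given ∅ in G with S→· removed — back-door holds.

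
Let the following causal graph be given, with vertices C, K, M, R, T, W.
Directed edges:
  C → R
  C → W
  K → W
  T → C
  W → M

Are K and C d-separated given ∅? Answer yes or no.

Bayes-Ball from K | ∅ reaches {M,W}.
C ∉ reach(K|∅) ⇒ K ⊥ C | ∅.

Yes — K ⊥ C | ∅.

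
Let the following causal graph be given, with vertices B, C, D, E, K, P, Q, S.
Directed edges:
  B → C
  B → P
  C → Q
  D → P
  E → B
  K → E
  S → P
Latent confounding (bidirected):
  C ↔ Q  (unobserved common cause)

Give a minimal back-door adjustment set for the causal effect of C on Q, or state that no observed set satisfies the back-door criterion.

C→Q: no observed back-door set.

desc(C)\{C}={Q}; candidates ⊆ {B,D,E,K,P,S}.
C↔Q: latent back-door arc(s) into C.
size 0: {}; under {} C still reaches {B,E,K,P,Q} ∋ Q.
size 1: {B}, {D}, {E} …(+3); under {B} C still reaches {Q} ∋ Q.
size 2: {B,D}, {B,E}, {B,K} …(+12); under {B,D} C still reaches {Q} ∋ Q.
C↔Q cannot be blocked by any observed set — no back-door set.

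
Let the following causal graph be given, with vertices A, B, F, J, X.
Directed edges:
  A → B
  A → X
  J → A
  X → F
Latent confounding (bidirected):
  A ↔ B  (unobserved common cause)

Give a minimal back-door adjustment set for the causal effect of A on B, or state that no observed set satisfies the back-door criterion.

A→B: no observed back-door set.

desc(A)\{A}={B,F,X}; candidates ⊆ {J}.
A↔B: latent back-door arc(s) into A.
size 0: {}; under {} A still reaches {B,J} ∋ B.
size 1: {J}; under {J} A still reaches {B} ∋ B.
A↔B cannot be blocked by any observed set — no back-door set.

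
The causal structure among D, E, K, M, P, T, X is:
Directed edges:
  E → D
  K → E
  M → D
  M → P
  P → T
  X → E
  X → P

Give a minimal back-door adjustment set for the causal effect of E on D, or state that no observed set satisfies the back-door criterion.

desc(E)\{E}={D}; candidates ⊆ {K,M,P,T,X}.
∅: E⊥D given ∅ in G with E→· removed — back-door holds.

E→D: minimal back-door set ∅.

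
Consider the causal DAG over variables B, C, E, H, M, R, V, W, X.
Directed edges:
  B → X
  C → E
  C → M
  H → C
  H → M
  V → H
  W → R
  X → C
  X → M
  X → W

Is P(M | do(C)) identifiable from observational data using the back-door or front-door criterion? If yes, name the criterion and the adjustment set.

P(M|do(C)): backdoor, adjust for {H, X}.

desc(C)\{C}={E,M}; candidates ⊆ {B,H,R,V,W,X}.
size 0: {}; under {} C still reaches {B,H,M,R,V,W,X} ∋ M.
size 1: {B}, {H}, {R} …(+3); under {B} C still reaches {H,M,R,V,W,X} ∋ M.
{H,X}: C⊥M given {H,X} in G with C→· removed — back-door holds.
P(M|do(C)) = Σ_{H,X} P(M|C,H,X)·P(H,X).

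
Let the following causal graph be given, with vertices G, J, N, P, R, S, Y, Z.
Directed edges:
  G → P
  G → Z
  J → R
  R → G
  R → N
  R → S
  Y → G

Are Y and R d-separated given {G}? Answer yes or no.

Bayes-Ball from Y | {G} reaches {J,N,R,S}.
R ∈ reach(Y|{G}) ⇒ Y ⊥̸ R | {G}.

No — Y and R are d-connected given {G}.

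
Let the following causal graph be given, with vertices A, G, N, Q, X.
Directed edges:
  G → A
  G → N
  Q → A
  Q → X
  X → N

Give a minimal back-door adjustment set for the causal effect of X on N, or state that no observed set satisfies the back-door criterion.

desc(X)\{X}={N}; candidates ⊆ {A,G,Q}.
∅: X⊥N given ∅ in G with X→· removed — back-door holds.

X→N: minimal back-door set ∅.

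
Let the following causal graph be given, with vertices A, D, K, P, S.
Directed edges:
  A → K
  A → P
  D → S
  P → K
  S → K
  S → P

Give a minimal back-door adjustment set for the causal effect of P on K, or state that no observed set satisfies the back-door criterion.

desc(P)\{P}={K}; candidates ⊆ {A,D,S}.
size 0: {}; under {} P still reaches {A,D,K,S} ∋ K.
size 1: {A}, {D}, {S}; under {A} P still reaches {D,K,S} ∋ K.
{A,S}: P⊥K given {A,S} in G with P→· removed — back-door holds.

P→K: minimal back-door set {A, S}.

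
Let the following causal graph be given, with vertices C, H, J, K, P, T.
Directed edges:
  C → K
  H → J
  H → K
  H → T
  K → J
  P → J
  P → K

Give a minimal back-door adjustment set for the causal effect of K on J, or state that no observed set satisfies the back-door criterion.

K→J: minimal back-door set {H, P}.

desc(K)\{K}={J}; candidates ⊆ {C,H,P,T}.
size 0: {}; under {} K still reaches {C,H,J,P,T} ∋ J.
size 1: {C}, {H}, {P} …(+1); under {C} K still reaches {H,J,P,T} ∋ J.
{H,P}: K⊥J given {H,P} in G with K→· removed — back-door holds.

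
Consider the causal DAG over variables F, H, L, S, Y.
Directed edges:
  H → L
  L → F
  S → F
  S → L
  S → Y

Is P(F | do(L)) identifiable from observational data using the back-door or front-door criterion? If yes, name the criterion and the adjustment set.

P(F|do(L)): backdoor, adjust for {S}.

desc(L)\{L}={F}; candidates ⊆ {H,S,Y}.
size 0: {}; under {} L still reaches {F,H,S,Y} ∋ F.
{S}: L⊥F given {S} in G with L→· removed — back-door holds.
P(F|do(L)) = Σ_{S} P(F|L,S)·P(S).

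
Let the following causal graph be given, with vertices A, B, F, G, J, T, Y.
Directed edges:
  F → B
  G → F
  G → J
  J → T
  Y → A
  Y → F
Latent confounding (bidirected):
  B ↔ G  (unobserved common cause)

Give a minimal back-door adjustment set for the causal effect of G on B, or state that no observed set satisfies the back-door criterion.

G→B: no observed back-door set.

desc(G)\{G}={B,F,J,T}; candidates ⊆ {A,Y}.
G↔B: latent back-door arc(s) into G.
size 0: {}; under {} G still reaches {B} ∋ B.
size 1: {A}, {Y}; under {A} G still reaches {B} ∋ B.
size 2: {A,Y}; under {A,Y} G still reaches {B} ∋ B.
G↔B cannot be blocked by any observed set — no back-door set.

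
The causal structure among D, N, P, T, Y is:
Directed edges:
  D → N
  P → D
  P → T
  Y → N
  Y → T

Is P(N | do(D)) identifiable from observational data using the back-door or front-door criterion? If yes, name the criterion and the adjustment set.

desc(D)\{D}={N}; candidates ⊆ {P,T,Y}.
∅: D⊥N given ∅ in G with D→· removed — back-door holds.
P(N|do(D)) = P(N|D) — no adjustment needed.

P(N|do(D)): backdoor, adjust for ∅.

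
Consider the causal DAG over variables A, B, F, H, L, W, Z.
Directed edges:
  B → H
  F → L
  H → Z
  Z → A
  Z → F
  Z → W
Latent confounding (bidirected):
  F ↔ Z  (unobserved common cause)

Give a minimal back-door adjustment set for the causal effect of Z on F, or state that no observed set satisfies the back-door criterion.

Z→F: no observed back-door set.

desc(Z)\{Z}={A,F,L,W}; candidates ⊆ {B,H}.
Z↔F: latent back-door arc(s) into Z.
size 0: {}; under {} Z still reaches {B,F,H,L} ∋ F.
size 1: {B}, {H}; under {B} Z still reaches {F,H,L} ∋ F.
size 2: {B,H}; under {B,H} Z still reaches {F,L} ∋ F.
Z↔F cannot be blocked by any observed set — no back-door set.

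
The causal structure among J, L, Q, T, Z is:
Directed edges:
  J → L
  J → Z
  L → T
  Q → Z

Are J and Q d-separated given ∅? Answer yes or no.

Bayes-Ball from J | ∅ reaches {L,T,Z}.
Q ∉ reach(J|∅) ⇒ J ⊥ Q | ∅.

Yes — J ⊥ Q | ∅.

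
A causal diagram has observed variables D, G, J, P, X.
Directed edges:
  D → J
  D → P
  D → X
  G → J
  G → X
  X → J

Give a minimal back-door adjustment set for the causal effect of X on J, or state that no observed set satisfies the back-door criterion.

X→J: minimal back-door set {D, G}.

desc(X)\{X}={J}; candidates ⊆ {D,G,P}.
size 0: {}; under {} X still reaches {D,G,J,P} ∋ J.
size 1: {D}, {G}, {P}; under {D} X still reaches {G,J} ∋ J.
{D,G}: X⊥J given {D,G} in G with X→· removed — back-door holds.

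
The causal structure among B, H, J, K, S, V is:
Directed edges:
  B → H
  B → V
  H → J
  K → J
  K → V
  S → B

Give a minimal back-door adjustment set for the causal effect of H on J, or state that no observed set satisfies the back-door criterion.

desc(H)\{H}={J}; candidates ⊆ {B,K,S,V}.
∅: H⊥J given ∅ in G with H→· removed — back-door holds.

H→J: minimal back-door set ∅.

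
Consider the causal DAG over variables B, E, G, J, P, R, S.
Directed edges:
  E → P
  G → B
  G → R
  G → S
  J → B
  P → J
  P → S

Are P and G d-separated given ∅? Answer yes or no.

Bayes-Ball from P | ∅ reaches {B,E,J,S}.
G ∉ reach(P|∅) ⇒ P ⊥ G | ∅.

Yes — P ⊥ G | ∅.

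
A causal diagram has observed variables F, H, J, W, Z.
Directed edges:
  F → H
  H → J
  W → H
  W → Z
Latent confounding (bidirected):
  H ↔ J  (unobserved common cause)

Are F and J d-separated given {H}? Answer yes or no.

Bayes-Ball from F | {H} reaches {J,W,Z}.
J ∈ reach(F|{H}) ⇒ F ⊥̸ J | {H}.

No — F and J are d-connected given {H}.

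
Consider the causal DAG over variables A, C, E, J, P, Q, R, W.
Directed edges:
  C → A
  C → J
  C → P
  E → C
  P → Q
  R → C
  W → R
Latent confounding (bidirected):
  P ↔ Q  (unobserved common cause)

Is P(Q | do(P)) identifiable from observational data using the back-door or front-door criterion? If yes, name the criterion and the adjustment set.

desc(P)\{P}={Q}; candidates ⊆ {A,C,E,J,R,W}.
P↔Q: latent back-door arc(s) into P.
size 0: {}; under {} P still reaches {A,C,E,J,Q,R,W} ∋ Q.
size 1: {A}, {C}, {E} …(+3); under {A} P still reaches {C,E,J,Q,R,W} ∋ Q.
size 2: {A,C}, {A,E}, {A,J} …(+12); under {A,C} P still reaches {Q} ∋ Q.
P↔Q cannot be blocked by any observed set — no back-door set.
No mediator lies on a directed P→…→Q path.
Neither criterion identifies P(Q|do(P)) in this graph.

P(Q|do(P)): not identifiable (no BD/FD set).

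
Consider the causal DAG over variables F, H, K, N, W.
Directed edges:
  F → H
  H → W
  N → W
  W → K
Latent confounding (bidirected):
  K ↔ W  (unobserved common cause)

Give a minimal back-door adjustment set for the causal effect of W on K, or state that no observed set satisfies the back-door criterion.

W→K: no observed back-door set.

desc(W)\{W}={K}; candidates ⊆ {F,H,N}.
W↔K: latent back-door arc(s) into W.
size 0: {}; under {} W still reaches {F,H,K,N} ∋ K.
size 1: {F}, {H}, {N}; under {F} W still reaches {H,K,N} ∋ K.
size 2: {F,H}, {F,N}, {H,N}; under {F,H} W still reaches {K,N} ∋ K.
W↔K cannot be blocked by any observed set — no back-door set.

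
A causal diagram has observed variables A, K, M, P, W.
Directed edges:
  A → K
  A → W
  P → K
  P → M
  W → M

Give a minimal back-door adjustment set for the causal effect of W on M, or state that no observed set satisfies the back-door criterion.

W→M: minimal back-door set ∅.

desc(W)\{W}={M}; candidates ⊆ {A,K,P}.
∅: W⊥M given ∅ in G with W→· removed — back-door holds.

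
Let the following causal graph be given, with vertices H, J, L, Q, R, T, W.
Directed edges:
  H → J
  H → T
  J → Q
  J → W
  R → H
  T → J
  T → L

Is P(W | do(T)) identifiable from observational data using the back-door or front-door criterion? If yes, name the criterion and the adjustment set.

P(W|do(T)): backdoor, adjust for {H}.

desc(T)\{T}={J,L,Q,W}; candidates ⊆ {H,R}.
size 0: {}; under {} T still reaches {H,J,Q,R,W} ∋ W.
{H}: T⊥W given {H} in G with T→· removed — back-door holds.
P(W|do(T)) = Σ_{H} P(W|T,H)·P(H).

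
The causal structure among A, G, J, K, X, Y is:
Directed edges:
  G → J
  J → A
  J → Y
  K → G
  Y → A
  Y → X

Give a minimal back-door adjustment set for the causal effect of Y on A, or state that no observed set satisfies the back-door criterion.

desc(Y)\{Y}={A,X}; candidates ⊆ {G,J,K}.
size 0: {}; under {} Y still reaches {A,G,J,K} ∋ A.
{J}: Y⊥A given {J} in G with Y→· removed — back-door holds.

Y→A: minimal back-door set {J}.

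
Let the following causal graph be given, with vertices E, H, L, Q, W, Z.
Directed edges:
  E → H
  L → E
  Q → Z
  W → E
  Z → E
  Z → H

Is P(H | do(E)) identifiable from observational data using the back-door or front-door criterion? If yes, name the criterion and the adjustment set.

P(H|do(E)): backdoor, adjust for {Z}.

desc(E)\{E}={H}; candidates ⊆ {L,Q,W,Z}.
size 0: {}; under {} E still reaches {H,L,Q,W,Z} ∋ H.
{Z}: E⊥H given {Z} in G with E→· removed — back-door holds.
P(H|do(E)) = Σ_{Z} P(H|E,Z)·P(Z).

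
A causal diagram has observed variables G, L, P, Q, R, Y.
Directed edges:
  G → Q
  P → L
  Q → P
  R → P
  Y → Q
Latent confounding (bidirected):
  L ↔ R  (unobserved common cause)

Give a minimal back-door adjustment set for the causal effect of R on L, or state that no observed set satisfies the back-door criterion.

R→L: no observed back-door set.

desc(R)\{R}={L,P}; candidates ⊆ {G,Q,Y}.
R↔L: latent back-door arc(s) into R.
size 0: {}; under {} R still reaches {L} ∋ L.
size 1: {G}, {Q}, {Y}; under {G} R still reaches {L} ∋ L.
size 2: {G,Q}, {G,Y}, {Q,Y}; under {G,Q} R still reaches {L} ∋ L.
R↔L cannot be blocked by any observed set — no back-door set.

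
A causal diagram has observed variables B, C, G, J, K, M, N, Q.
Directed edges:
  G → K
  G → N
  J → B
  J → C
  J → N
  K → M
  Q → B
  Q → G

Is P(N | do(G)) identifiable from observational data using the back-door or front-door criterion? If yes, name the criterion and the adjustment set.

desc(G)\{G}={K,M,N}; candidates ⊆ {B,C,J,Q}.
∅: G⊥N given ∅ in G with G→· removed — back-door holds.
P(N|do(G)) = P(N|G) — no adjustment needed.

P(N|do(G)): backdoor, adjust for ∅.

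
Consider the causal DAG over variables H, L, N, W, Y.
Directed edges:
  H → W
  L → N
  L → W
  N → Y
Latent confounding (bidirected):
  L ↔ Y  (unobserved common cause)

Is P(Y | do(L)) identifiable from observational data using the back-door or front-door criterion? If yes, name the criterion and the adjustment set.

P(Y|do(L)): frontdoor, adjust for {N}.

desc(L)\{L}={N,W,Y}; candidates ⊆ {H}.
L↔Y: latent back-door arc(s) into L.
size 0: {}; under {} L still reaches {Y} ∋ Y.
size 1: {H}; under {H} L still reaches {Y} ∋ Y.
L↔Y cannot be blocked by any observed set — no back-door set.
{N}: (i) intercepts every directed L→Y path; (ii) no back-door L→{N}; (iii) {L} blocks every back-door {N}→Y. Front-door holds.
P(Y|do(L)) = Σ_{N} P(N|L) Σ_{L'} P(Y|N,L')P(L').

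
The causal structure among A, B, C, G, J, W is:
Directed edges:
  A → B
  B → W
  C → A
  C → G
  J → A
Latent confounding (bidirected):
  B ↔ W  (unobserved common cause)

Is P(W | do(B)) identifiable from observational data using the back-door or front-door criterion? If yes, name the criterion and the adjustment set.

desc(B)\{B}={W}; candidates ⊆ {A,C,G,J}.
B↔W: latent back-door arc(s) into B.
size 0: {}; under {} B still reaches {A,C,G,J,W} ∋ W.
size 1: {A}, {C}, {G} …(+1); under {A} B still reaches {W} ∋ W.
size 2: {A,C}, {A,G}, {A,J} …(+3); under {A,C} B still reaches {W} ∋ W.
B↔W cannot be blocked by any observed set — no back-door set.
No mediator lies on a directed B→…→W path.
Neither criterion identifies P(W|do(B)) in this graph.

P(W|do(B)): not identifiable (no BD/FD set).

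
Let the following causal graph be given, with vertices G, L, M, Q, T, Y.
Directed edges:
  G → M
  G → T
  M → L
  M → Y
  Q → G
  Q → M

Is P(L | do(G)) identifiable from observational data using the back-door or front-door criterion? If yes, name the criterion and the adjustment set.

P(L|do(G)): backdoor, adjust for {Q}.

desc(G)\{G}={L,M,T,Y}; candidates ⊆ {Q}.
size 0: {}; under {} G still reaches {L,M,Q,Y} ∋ L.
{Q}: G⊥L given {Q} in G with G→· removed — back-door holds.
P(L|do(G)) = Σ_{Q} P(L|G,Q)·P(Q).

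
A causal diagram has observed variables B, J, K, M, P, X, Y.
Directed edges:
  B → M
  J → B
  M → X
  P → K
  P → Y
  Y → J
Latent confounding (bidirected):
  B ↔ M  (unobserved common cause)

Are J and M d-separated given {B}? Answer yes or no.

Bayes-Ball from J | {B} reaches {K,M,P,X,Y}.
M ∈ reach(J|{B}) ⇒ J ⊥̸ M | {B}.

No — J and M are d-connected given {B}.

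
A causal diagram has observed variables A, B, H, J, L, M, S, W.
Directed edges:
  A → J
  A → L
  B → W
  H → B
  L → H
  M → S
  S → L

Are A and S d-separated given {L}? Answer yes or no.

Bayes-Ball from A | {L} reaches {J,M,S}.
S ∈ reach(A|{L}) ⇒ A ⊥̸ S | {L}.

No — A and S are d-connected given {L}.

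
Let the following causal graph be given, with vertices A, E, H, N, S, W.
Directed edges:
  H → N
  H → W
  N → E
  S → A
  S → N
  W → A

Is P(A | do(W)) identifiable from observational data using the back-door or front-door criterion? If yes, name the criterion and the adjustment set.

desc(W)\{W}={A}; candidates ⊆ {E,H,N,S}.
∅: W⊥A given ∅ in G with W→· removed — back-door holds.
P(A|do(W)) = P(A|W) — no adjustment needed.

P(A|do(W)): backdoor, adjust for ∅.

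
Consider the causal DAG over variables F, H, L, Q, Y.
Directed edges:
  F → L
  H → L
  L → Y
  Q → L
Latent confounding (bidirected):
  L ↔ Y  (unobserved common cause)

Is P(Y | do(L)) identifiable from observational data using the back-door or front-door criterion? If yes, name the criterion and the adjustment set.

desc(L)\{L}={Y}; candidates ⊆ {F,H,Q}.
L↔Y: latent back-door arc(s) into L.
size 0: {}; under {} L still reaches {F,H,Q,Y} ∋ Y.
size 1: {F}, {H}, {Q}; under {F} L still reaches {H,Q,Y} ∋ Y.
size 2: {F,H}, {F,Q}, {H,Q}; under {F,H} L still reaches {Q,Y} ∋ Y.
L↔Y cannot be blocked by any observed set — no back-door set.
No mediator lies on a directed L→…→Y path.
Neither criterion identifies P(Y|do(L)) in this graph.

P(Y|do(L)): not identifiable (no BD/FD set).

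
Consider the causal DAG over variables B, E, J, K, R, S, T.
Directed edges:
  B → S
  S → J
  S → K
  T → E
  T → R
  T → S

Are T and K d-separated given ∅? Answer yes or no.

No — T and K are d-connected given ∅.

Bayes-Ball from T | ∅ reaches {E,J,K,R,S}.
K ∈ reach(T|∅) ⇒ T ⊥̸ K | ∅.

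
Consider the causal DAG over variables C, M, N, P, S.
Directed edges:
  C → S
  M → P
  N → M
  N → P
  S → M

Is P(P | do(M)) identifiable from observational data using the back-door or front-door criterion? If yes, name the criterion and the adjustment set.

P(P|do(M)): backdoor, adjust for {N}.

desc(M)\{M}={P}; candidates ⊆ {C,N,S}.
size 0: {}; under {} M still reaches {C,N,P,S} ∋ P.
{N}: M⊥P given {N} in G with M→· removed — back-door holds.
P(P|do(M)) = Σ_{N} P(P|M,N)·P(N).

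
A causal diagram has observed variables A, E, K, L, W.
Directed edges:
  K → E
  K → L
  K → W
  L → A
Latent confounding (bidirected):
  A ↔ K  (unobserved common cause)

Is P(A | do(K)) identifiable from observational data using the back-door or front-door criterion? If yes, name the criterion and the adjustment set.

desc(K)\{K}={A,E,L,W}; candidates ⊆ {—}.
K↔A: latent back-door arc(s) into K.
size 0: {}; under {} K still reaches {A} ∋ A.
K↔A cannot be blocked by any observed set — no back-door set.
{L}: (i) intercepts every directed K→A path; (ii) no back-door K→{L}; (iii) {K} blocks every back-door {L}→A. Front-door holds.
P(A|do(K)) = Σ_{L} P(L|K) Σ_{K'} P(A|L,K')P(K').

P(A|do(K)): frontdoor, adjust for {L}.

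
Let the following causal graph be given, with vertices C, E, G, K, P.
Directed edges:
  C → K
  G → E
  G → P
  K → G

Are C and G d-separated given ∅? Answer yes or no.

No — C and G are d-connected given ∅.

Bayes-Ball from C | ∅ reaches {E,G,K,P}.
G ∈ reach(C|∅) ⇒ C ⊥̸ G | ∅.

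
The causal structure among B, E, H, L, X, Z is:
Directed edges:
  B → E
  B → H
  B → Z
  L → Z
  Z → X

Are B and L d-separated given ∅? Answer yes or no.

Bayes-Ball from B | ∅ reaches {E,H,X,Z}.
L ∉ reach(B|∅) ⇒ B ⊥ L | ∅.

Yes — B ⊥ L | ∅.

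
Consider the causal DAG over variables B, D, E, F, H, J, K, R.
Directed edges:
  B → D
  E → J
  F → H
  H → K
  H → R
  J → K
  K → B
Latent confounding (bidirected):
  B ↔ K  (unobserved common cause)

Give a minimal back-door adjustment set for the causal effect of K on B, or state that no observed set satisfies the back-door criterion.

K→B: no observed back-door set.

desc(K)\{K}={B,D}; candidates ⊆ {E,F,H,J,R}.
K↔B: latent back-door arc(s) into K.
size 0: {}; under {} K still reaches {B,D,E,F,H,J,R} ∋ B.
size 1: {E}, {F}, {H} …(+2); under {E} K still reaches {B,D,F,H,J,R} ∋ B.
size 2: {E,F}, {E,H}, {E,J} …(+7); under {E,F} K still reaches {B,D,H,J,R} ∋ B.
K↔B cannot be blocked by any observed set — no back-door set.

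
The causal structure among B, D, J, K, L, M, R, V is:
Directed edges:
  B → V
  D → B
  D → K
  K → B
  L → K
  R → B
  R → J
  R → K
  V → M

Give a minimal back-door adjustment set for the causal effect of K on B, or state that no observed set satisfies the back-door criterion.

desc(K)\{K}={B,M,V}; candidates ⊆ {D,J,L,R}.
size 0: {}; under {} K still reaches {B,D,J,L,M,R,V} ∋ B.
size 1: {D}, {J}, {L} …(+1); under {D} K still reaches {B,J,L,M,R,V} ∋ B.
{D,R}: K⊥B given {D,R} in G with K→· removed — back-door holds.

K→B: minimal back-door set {D, R}.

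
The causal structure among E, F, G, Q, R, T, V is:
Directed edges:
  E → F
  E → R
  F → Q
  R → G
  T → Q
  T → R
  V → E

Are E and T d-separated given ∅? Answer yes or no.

Bayes-Ball from E | ∅ reaches {F,G,Q,R,V}.
T ∉ reach(E|∅) ⇒ E ⊥ T | ∅.

Yes — E ⊥ T | ∅.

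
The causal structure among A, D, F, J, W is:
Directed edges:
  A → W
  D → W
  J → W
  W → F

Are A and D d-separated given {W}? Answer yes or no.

No — A and D are d-connected given {W}.

Bayes-Ball from A | {W} reaches {D,J}.
D ∈ reach(A|{W}) ⇒ A ⊥̸ D | {W}.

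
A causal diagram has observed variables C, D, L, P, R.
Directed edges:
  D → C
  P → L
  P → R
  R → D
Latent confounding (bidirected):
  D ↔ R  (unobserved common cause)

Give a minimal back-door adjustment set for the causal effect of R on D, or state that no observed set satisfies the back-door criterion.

R→D: no observed back-door set.

desc(R)\{R}={C,D}; candidates ⊆ {L,P}.
R↔D: latent back-door arc(s) into R.
size 0: {}; under {} R still reaches {C,D,L,P} ∋ D.
size 1: {L}, {P}; under {L} R still reaches {C,D,P} ∋ D.
size 2: {L,P}; under {L,P} R still reaches {C,D} ∋ D.
R↔D cannot be blocked by any observed set — no back-door set.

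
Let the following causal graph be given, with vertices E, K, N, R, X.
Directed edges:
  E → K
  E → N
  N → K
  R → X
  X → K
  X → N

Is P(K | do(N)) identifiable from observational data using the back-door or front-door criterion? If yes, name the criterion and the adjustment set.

P(K|do(N)): backdoor, adjust for {E, X}.

desc(N)\{N}={K}; candidates ⊆ {E,R,X}.
size 0: {}; under {} N still reaches {E,K,R,X} ∋ K.
size 1: {E}, {R}, {X}; under {E} N still reaches {K,R,X} ∋ K.
{E,X}: N⊥K given {E,X} in G with N→· removed — back-door holds.
P(K|do(N)) = Σ_{E,X} P(K|N,E,X)·P(E,X).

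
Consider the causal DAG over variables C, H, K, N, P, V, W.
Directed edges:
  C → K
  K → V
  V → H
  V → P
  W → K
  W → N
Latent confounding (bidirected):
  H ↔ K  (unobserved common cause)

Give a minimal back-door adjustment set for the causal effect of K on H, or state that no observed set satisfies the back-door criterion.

K→H: no observed back-door set.

desc(K)\{K}={H,P,V}; candidates ⊆ {C,N,W}.
K↔H: latent back-door arc(s) into K.
size 0: {}; under {} K still reaches {C,H,N,W} ∋ H.
size 1: {C}, {N}, {W}; under {C} K still reaches {H,N,W} ∋ H.
size 2: {C,N}, {C,W}, {N,W}; under {C,N} K still reaches {H,W} ∋ H.
K↔H cannot be blocked by any observed set — no back-door set.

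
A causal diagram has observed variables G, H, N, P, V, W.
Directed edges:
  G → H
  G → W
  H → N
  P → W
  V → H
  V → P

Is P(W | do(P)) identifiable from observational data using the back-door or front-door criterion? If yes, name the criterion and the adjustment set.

desc(P)\{P}={W}; candidates ⊆ {G,H,N,V}.
∅: P⊥W given ∅ in G with P→· removed — back-door holds.
P(W|do(P)) = P(W|P) — no adjustment needed.

P(W|do(P)): backdoor, adjust for ∅.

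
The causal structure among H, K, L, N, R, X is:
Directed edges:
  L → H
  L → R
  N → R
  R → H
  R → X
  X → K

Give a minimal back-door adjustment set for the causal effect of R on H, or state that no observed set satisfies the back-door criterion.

R→H: minimal back-door set {L}.

desc(R)\{R}={H,K,X}; candidates ⊆ {L,N}.
size 0: {}; under {} R still reaches {H,L,N} ∋ H.
{L}: R⊥H given {L} in G with R→· removed — back-door holds.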